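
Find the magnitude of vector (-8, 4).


|u| = sqrt((-8)^2 + 4^2) = sqrt(80) = 8.9443

8.9443


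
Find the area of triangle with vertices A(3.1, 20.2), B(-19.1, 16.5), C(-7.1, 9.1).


Area = |x_A(y_B-y_C) + x_B(y_C-y_A) + x_C(y_A-y_B)|/2
= |22.94 + 212.01 + (-26.27)|/2
= 208.68/2 = 104.34

104.34


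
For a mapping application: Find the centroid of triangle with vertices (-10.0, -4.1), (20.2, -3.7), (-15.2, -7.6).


Centroid = ((x_A+x_B+x_C)/3, (y_A+y_B+y_C)/3)
= (((-10)+20.2+(-15.2))/3, ((-4.1)+(-3.7)+(-7.6))/3)
= (-1.6667, -5.1333)

(-1.6667, -5.1333)


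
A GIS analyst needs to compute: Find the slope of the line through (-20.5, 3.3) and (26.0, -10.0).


slope = (y2-y1)/(x2-x1) = ((-10)-3.3)/(26-(-20.5)) = (-13.3)/46.5 = -0.286

-0.286


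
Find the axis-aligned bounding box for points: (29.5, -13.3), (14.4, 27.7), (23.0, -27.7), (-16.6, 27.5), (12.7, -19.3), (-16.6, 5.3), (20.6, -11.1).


x range: [-16.6, 29.5]
y range: [-27.7, 27.7]
Bounding box: (-16.6,-27.7) to (29.5,27.7)

(-16.6,-27.7) to (29.5,27.7)


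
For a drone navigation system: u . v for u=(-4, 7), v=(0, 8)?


u . v = u_x*v_x + u_y*v_y = (-4)*0 + 7*8
= 0 + 56 = 56

56


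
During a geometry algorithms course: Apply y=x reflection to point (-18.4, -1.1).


Reflection over y=x: (x,y) -> (y,x)
(-18.4, -1.1) -> (-1.1, -18.4)

(-1.1, -18.4)


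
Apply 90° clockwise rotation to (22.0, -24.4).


90° CW: (x,y) -> (y, -x)
(22,-24.4) -> (-24.4, -22)

(-24.4, -22)


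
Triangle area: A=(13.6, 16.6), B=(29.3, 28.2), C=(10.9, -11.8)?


Area = |x_A(y_B-y_C) + x_B(y_C-y_A) + x_C(y_A-y_B)|/2
= |544 + (-832.12) + (-126.44)|/2
= 414.56/2 = 207.28

207.28


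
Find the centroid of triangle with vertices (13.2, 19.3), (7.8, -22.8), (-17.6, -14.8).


Centroid = ((x_A+x_B+x_C)/3, (y_A+y_B+y_C)/3)
= ((13.2+7.8+(-17.6))/3, (19.3+(-22.8)+(-14.8))/3)
= (1.1333, -6.1)

(1.1333, -6.1)


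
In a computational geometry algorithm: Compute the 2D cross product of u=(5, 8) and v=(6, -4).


u x v = u_x*v_y - u_y*v_x = 5*(-4) - 8*6
= (-20) - 48 = -68

-68


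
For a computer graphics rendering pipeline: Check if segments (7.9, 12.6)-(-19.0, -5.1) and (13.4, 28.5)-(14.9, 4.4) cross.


Cross products: d1=-156.4, d2=-831.24, d3=-330.36, d4=344.48
d1*d2 < 0 and d3*d4 < 0? no

No, they don't intersect


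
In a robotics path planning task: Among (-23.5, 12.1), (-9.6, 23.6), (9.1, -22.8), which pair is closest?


d(P0,P1) = 18.0405, d(P0,P2) = 47.7574, d(P1,P2) = 50.0265
Closest: P0 and P1

Closest pair: (-23.5, 12.1) and (-9.6, 23.6), distance = 18.0405


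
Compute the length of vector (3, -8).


|u| = sqrt(3^2 + (-8)^2) = sqrt(73) = 8.544

8.544


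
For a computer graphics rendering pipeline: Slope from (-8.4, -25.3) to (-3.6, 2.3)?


slope = (y2-y1)/(x2-x1) = (2.3-(-25.3))/((-3.6)-(-8.4)) = 27.6/4.8 = 5.75

5.75


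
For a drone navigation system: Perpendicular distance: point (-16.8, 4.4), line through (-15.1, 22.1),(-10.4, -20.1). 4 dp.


|cross product| = 154.93
|line direction| = sqrt(1802.93) = 42.4609
Distance = 154.93/sqrt(1802.93) = 3.6488

3.6488


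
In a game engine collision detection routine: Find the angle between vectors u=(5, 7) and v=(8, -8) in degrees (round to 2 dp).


u.v = -16, |u| = sqrt(74) = 8.6023, |v| = sqrt(128) = 11.3137
cos(theta) = u.v/(|u||v|) = -16/sqrt(9472) = -0.164399
theta = acos(-0.164399) = 99.46 degrees

99.46 degrees


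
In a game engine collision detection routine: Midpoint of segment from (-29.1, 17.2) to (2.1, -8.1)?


M = (((-29.1)+2.1)/2, (17.2+(-8.1))/2)
= (-13.5, 4.55)

(-13.5, 4.55)


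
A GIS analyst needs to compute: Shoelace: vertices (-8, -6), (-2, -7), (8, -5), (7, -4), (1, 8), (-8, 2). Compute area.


Shoelace sum: ((-8)*(-7) - (-2)*(-6)) + ((-2)*(-5) - 8*(-7)) + (8*(-4) - 7*(-5)) + (7*8 - 1*(-4)) + (1*2 - (-8)*8) + ((-8)*(-6) - (-8)*2)
= 303
Area = |303|/2 = 151.5

151.5


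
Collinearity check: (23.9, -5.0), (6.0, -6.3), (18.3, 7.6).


Cross product: (6-23.9)*(7.6-(-5)) - ((-6.3)-(-5))*(18.3-23.9)
= -232.82

No, not collinear


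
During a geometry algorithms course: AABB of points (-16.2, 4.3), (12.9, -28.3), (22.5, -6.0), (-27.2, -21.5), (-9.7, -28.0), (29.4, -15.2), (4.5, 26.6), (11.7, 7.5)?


x range: [-27.2, 29.4]
y range: [-28.3, 26.6]
Bounding box: (-27.2,-28.3) to (29.4,26.6)

(-27.2,-28.3) to (29.4,26.6)


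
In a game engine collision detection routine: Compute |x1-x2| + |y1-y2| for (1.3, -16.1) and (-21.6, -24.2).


|1.3-(-21.6)| + |(-16.1)-(-24.2)| = 22.9 + 8.1 = 31

31


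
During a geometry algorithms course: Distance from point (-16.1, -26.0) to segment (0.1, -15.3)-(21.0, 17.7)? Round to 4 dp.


Project P onto AB: t = 0 (clamped to [0,1])
Closest point on segment: (0.1, -15.3)
Distance: 19.4147

19.4147


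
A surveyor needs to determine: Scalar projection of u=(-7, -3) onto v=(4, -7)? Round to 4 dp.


u.v = -7, |v| = sqrt(65) = 8.0623
Scalar projection = u.v / |v| = -7 / sqrt(65) = -0.8682

-0.8682


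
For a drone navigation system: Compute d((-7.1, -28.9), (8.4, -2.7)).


dx=15.5, dy=26.2
d^2 = 15.5^2 + 26.2^2 = 926.69
d = sqrt(926.69) = 30.4416

30.4416


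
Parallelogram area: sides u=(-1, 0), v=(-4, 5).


|u x v| = |(-1)*5 - 0*(-4)|
= |(-5) - 0| = 5

5


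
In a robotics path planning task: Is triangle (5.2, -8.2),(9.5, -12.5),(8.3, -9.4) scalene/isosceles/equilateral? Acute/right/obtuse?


Side lengths squared: AB^2=36.98, BC^2=11.05, CA^2=11.05
Sorted: [11.05, 11.05, 36.98]
By sides: Isosceles, By angles: Obtuse

Isosceles, Obtuse


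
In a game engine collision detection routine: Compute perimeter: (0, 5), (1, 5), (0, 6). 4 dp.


Sides: (0, 5)->(1, 5): sqrt(1) = 1, (1, 5)->(0, 6): sqrt(2) = 1.414214, (0, 6)->(0, 5): sqrt(1) = 1
Sum = 3.414214
Perimeter = 3.4142

3.4142


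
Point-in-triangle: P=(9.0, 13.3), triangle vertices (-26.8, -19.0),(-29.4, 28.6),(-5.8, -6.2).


Cross products: AB x AP = -1788.06, BC x BP = 975.24, CA x CP = -220.06
All same sign? no

No, outside


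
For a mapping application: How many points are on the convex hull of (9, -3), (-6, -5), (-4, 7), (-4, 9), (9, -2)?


Convex hull vertices (CCW): (-6, -5), (9, -3), (9, -2), (-4, 9)
Count = 4

4


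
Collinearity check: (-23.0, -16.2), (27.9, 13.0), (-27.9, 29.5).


Cross product: (27.9-(-23))*(29.5-(-16.2)) - (13-(-16.2))*((-27.9)-(-23))
= 2469.21

No, not collinear


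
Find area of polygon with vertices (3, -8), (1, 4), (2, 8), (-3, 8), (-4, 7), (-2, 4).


Shoelace sum: (3*4 - 1*(-8)) + (1*8 - 2*4) + (2*8 - (-3)*8) + ((-3)*7 - (-4)*8) + ((-4)*4 - (-2)*7) + ((-2)*(-8) - 3*4)
= 73
Area = |73|/2 = 36.5

36.5


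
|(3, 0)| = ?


|u| = sqrt(3^2 + 0^2) = sqrt(9) = 3

3


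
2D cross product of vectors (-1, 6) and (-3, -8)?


u x v = u_x*v_y - u_y*v_x = (-1)*(-8) - 6*(-3)
= 8 - (-18) = 26

26


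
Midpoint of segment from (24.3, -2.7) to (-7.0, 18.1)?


M = ((24.3+(-7))/2, ((-2.7)+18.1)/2)
= (8.65, 7.7)

(8.65, 7.7)


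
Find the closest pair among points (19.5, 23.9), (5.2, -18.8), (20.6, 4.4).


d(P0,P1) = 45.0309, d(P0,P2) = 19.531, d(P1,P2) = 27.846
Closest: P0 and P2

Closest pair: (19.5, 23.9) and (20.6, 4.4), distance = 19.531


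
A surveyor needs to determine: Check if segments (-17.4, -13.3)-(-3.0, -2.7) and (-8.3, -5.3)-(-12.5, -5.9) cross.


Cross products: d1=28.14, d2=-7.74, d3=18.74, d4=54.62
d1*d2 < 0 and d3*d4 < 0? no

No, they don't intersect


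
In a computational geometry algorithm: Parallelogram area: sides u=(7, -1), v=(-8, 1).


|u x v| = |7*1 - (-1)*(-8)|
= |7 - 8| = 1

1


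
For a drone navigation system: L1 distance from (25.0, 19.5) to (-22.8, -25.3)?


|25-(-22.8)| + |19.5-(-25.3)| = 47.8 + 44.8 = 92.6

92.6


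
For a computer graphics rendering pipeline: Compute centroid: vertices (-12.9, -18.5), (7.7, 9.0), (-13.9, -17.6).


Centroid = ((x_A+x_B+x_C)/3, (y_A+y_B+y_C)/3)
= (((-12.9)+7.7+(-13.9))/3, ((-18.5)+9+(-17.6))/3)
= (-6.3667, -9.0333)

(-6.3667, -9.0333)


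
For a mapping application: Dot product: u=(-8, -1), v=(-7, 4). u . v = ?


u . v = u_x*v_x + u_y*v_y = (-8)*(-7) + (-1)*4
= 56 + (-4) = 52

52


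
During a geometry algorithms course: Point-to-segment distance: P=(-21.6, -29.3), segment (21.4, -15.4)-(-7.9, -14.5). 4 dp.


Project P onto AB: t = 1 (clamped to [0,1])
Closest point on segment: (-7.9, -14.5)
Distance: 20.1675

20.1675


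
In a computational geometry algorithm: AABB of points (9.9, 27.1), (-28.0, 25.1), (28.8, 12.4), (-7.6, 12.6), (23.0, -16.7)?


x range: [-28, 28.8]
y range: [-16.7, 27.1]
Bounding box: (-28,-16.7) to (28.8,27.1)

(-28,-16.7) to (28.8,27.1)


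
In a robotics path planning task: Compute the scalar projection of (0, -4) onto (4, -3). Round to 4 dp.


u.v = 12, |v| = sqrt(25) = 5
Scalar projection = u.v / |v| = 12 / sqrt(25) = 2.4

2.4


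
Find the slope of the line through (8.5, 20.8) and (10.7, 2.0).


slope = (y2-y1)/(x2-x1) = (2-20.8)/(10.7-8.5) = (-18.8)/2.2 = -8.5455

-8.5455


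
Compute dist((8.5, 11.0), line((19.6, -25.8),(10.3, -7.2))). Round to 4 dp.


|cross product| = 135.78
|line direction| = sqrt(432.45) = 20.7954
Distance = 135.78/sqrt(432.45) = 6.5293

6.5293


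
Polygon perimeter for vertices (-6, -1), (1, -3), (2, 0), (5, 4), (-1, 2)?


Sides: (-6, -1)->(1, -3): sqrt(53) = 7.28011, (1, -3)->(2, 0): sqrt(10) = 3.162278, (2, 0)->(5, 4): sqrt(25) = 5, (5, 4)->(-1, 2): sqrt(40) = 6.324555, (-1, 2)->(-6, -1): sqrt(34) = 5.830952
Sum = 27.597895
Perimeter = 27.5979

27.5979


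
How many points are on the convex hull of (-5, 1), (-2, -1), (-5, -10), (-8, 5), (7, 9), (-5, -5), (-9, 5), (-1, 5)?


Convex hull vertices (CCW): (-9, 5), (-5, -10), (7, 9)
Count = 3

3


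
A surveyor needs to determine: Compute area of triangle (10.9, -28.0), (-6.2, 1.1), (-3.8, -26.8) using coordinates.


Area = |x_A(y_B-y_C) + x_B(y_C-y_A) + x_C(y_A-y_B)|/2
= |304.11 + (-7.44) + 110.58|/2
= 407.25/2 = 203.625

203.625


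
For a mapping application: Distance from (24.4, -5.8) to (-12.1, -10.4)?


dx=-36.5, dy=-4.6
d^2 = (-36.5)^2 + (-4.6)^2 = 1353.41
d = sqrt(1353.41) = 36.7887

36.7887


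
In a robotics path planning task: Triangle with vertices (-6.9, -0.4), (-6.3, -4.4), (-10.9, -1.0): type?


Side lengths squared: AB^2=16.36, BC^2=32.72, CA^2=16.36
Sorted: [16.36, 16.36, 32.72]
By sides: Isosceles, By angles: Right

Isosceles, Right


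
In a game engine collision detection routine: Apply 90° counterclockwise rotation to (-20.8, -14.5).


90° CCW: (x,y) -> (-y, x)
(-20.8,-14.5) -> (14.5, -20.8)

(14.5, -20.8)


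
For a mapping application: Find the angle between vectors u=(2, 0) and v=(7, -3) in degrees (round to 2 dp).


u.v = 14, |u| = sqrt(4) = 2, |v| = sqrt(58) = 7.6158
cos(theta) = u.v/(|u||v|) = 14/sqrt(232) = 0.919145
theta = acos(0.919145) = 23.2 degrees

23.2 degrees


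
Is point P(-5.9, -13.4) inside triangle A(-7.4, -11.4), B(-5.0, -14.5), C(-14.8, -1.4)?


Cross products: AB x AP = -0.15, BC x BP = 1.01, CA x CP = 0.2
All same sign? no

No, outside


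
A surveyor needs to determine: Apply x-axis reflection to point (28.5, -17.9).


Reflection over x-axis: (x,y) -> (x,-y)
(28.5, -17.9) -> (28.5, 17.9)

(28.5, 17.9)


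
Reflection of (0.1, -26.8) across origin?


Reflection over origin: (x,y) -> (-x,-y)
(0.1, -26.8) -> (-0.1, 26.8)

(-0.1, 26.8)


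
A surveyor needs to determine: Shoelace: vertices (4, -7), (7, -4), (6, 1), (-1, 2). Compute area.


Shoelace sum: (4*(-4) - 7*(-7)) + (7*1 - 6*(-4)) + (6*2 - (-1)*1) + ((-1)*(-7) - 4*2)
= 76
Area = |76|/2 = 38

38


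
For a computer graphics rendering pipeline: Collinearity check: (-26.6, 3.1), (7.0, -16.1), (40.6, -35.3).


Cross product: (7-(-26.6))*((-35.3)-3.1) - ((-16.1)-3.1)*(40.6-(-26.6))
= 0

Yes, collinear


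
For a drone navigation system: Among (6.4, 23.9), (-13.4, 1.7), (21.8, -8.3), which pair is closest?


d(P0,P1) = 29.7469, d(P0,P2) = 35.6931, d(P1,P2) = 36.5929
Closest: P0 and P1

Closest pair: (6.4, 23.9) and (-13.4, 1.7), distance = 29.7469


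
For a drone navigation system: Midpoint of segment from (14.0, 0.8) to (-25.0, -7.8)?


M = ((14+(-25))/2, (0.8+(-7.8))/2)
= (-5.5, -3.5)

(-5.5, -3.5)


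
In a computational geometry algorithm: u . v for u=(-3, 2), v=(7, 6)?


u . v = u_x*v_x + u_y*v_y = (-3)*7 + 2*6
= (-21) + 12 = -9

-9


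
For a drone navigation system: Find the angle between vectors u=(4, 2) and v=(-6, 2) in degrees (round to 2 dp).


u.v = -20, |u| = sqrt(20) = 4.4721, |v| = sqrt(40) = 6.3246
cos(theta) = u.v/(|u||v|) = -20/sqrt(800) = -0.707107
theta = acos(-0.707107) = 135 degrees

135 degrees


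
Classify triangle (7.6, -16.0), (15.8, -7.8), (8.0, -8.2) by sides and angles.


Side lengths squared: AB^2=134.48, BC^2=61, CA^2=61
Sorted: [61, 61, 134.48]
By sides: Isosceles, By angles: Obtuse

Isosceles, Obtuse


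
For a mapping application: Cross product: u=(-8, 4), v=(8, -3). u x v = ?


u x v = u_x*v_y - u_y*v_x = (-8)*(-3) - 4*8
= 24 - 32 = -8

-8


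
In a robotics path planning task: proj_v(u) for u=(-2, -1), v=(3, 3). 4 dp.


u.v = -9, |v| = sqrt(18) = 4.2426
Scalar projection = u.v / |v| = -9 / sqrt(18) = -2.1213

-2.1213


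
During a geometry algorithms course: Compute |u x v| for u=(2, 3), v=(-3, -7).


|u x v| = |2*(-7) - 3*(-3)|
= |(-14) - (-9)| = 5

5


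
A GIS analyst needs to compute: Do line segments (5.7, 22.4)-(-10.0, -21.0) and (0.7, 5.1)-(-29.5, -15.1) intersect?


Cross products: d1=-421.46, d2=572.08, d3=54.61, d4=-938.93
d1*d2 < 0 and d3*d4 < 0? yes

Yes, they intersect


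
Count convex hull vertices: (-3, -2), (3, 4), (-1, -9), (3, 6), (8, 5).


Convex hull vertices (CCW): (-3, -2), (-1, -9), (8, 5), (3, 6)
Count = 4

4


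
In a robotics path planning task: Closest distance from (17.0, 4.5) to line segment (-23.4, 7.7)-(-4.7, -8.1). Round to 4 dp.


Project P onto AB: t = 1 (clamped to [0,1])
Closest point on segment: (-4.7, -8.1)
Distance: 25.0928

25.0928


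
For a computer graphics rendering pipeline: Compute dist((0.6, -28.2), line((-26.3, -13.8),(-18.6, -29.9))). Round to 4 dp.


|cross product| = 322.21
|line direction| = sqrt(318.5) = 17.8466
Distance = 322.21/sqrt(318.5) = 18.0545

18.0545


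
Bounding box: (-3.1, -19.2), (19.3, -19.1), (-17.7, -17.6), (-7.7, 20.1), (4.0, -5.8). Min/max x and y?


x range: [-17.7, 19.3]
y range: [-19.2, 20.1]
Bounding box: (-17.7,-19.2) to (19.3,20.1)

(-17.7,-19.2) to (19.3,20.1)


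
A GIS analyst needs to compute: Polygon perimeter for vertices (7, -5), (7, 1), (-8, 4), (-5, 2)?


Sides: (7, -5)->(7, 1): sqrt(36) = 6, (7, 1)->(-8, 4): sqrt(234) = 15.297059, (-8, 4)->(-5, 2): sqrt(13) = 3.605551, (-5, 2)->(7, -5): sqrt(193) = 13.892444
Sum = 38.795054
Perimeter = 38.7951

38.7951


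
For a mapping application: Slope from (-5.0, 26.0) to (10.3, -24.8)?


slope = (y2-y1)/(x2-x1) = ((-24.8)-26)/(10.3-(-5)) = (-50.8)/15.3 = -3.3203

-3.3203


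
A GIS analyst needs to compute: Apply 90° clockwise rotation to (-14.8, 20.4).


90° CW: (x,y) -> (y, -x)
(-14.8,20.4) -> (20.4, 14.8)

(20.4, 14.8)


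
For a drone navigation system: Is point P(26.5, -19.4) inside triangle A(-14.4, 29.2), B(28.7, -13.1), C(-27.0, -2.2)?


Cross products: AB x AP = -364.59, BC x BP = 374.89, CA x CP = -1896.62
All same sign? no

No, outside


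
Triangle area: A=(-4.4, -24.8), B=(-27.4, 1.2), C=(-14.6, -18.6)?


Area = |x_A(y_B-y_C) + x_B(y_C-y_A) + x_C(y_A-y_B)|/2
= |(-87.12) + (-169.88) + 379.6|/2
= 122.6/2 = 61.3

61.3


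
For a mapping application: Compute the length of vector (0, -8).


|u| = sqrt(0^2 + (-8)^2) = sqrt(64) = 8

8


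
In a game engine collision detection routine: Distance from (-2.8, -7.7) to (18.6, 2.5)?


dx=21.4, dy=10.2
d^2 = 21.4^2 + 10.2^2 = 562
d = sqrt(562) = 23.7065

23.7065


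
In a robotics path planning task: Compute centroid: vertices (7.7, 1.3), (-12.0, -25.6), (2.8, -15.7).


Centroid = ((x_A+x_B+x_C)/3, (y_A+y_B+y_C)/3)
= ((7.7+(-12)+2.8)/3, (1.3+(-25.6)+(-15.7))/3)
= (-0.5, -13.3333)

(-0.5, -13.3333)


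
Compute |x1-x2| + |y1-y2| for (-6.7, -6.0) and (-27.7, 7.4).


|(-6.7)-(-27.7)| + |(-6)-7.4| = 21 + 13.4 = 34.4

34.4


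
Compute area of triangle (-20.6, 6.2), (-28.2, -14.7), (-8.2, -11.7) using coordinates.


Area = |x_A(y_B-y_C) + x_B(y_C-y_A) + x_C(y_A-y_B)|/2
= |61.8 + 504.78 + (-171.38)|/2
= 395.2/2 = 197.6

197.6


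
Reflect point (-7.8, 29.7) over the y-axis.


Reflection over y-axis: (x,y) -> (-x,y)
(-7.8, 29.7) -> (7.8, 29.7)

(7.8, 29.7)


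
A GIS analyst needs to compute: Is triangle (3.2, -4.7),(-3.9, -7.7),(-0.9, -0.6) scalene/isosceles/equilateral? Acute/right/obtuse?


Side lengths squared: AB^2=59.41, BC^2=59.41, CA^2=33.62
Sorted: [33.62, 59.41, 59.41]
By sides: Isosceles, By angles: Acute

Isosceles, Acute


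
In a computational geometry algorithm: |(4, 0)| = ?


|u| = sqrt(4^2 + 0^2) = sqrt(16) = 4

4


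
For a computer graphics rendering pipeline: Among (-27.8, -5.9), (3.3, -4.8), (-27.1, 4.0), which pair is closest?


d(P0,P1) = 31.1194, d(P0,P2) = 9.9247, d(P1,P2) = 31.6481
Closest: P0 and P2

Closest pair: (-27.8, -5.9) and (-27.1, 4.0), distance = 9.9247


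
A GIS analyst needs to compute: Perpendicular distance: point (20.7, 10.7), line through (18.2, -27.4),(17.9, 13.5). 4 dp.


|cross product| = 113.68
|line direction| = sqrt(1672.9) = 40.9011
Distance = 113.68/sqrt(1672.9) = 2.7794

2.7794


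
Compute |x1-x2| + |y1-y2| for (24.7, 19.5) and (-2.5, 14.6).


|24.7-(-2.5)| + |19.5-14.6| = 27.2 + 4.9 = 32.1

32.1


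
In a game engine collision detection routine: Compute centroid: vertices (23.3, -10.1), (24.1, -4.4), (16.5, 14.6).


Centroid = ((x_A+x_B+x_C)/3, (y_A+y_B+y_C)/3)
= ((23.3+24.1+16.5)/3, ((-10.1)+(-4.4)+14.6)/3)
= (21.3, 0.0333)

(21.3, 0.0333)


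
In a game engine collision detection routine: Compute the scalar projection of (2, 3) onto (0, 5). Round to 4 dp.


u.v = 15, |v| = sqrt(25) = 5
Scalar projection = u.v / |v| = 15 / sqrt(25) = 3

3


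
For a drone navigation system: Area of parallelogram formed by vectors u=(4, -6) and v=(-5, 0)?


|u x v| = |4*0 - (-6)*(-5)|
= |0 - 30| = 30

30


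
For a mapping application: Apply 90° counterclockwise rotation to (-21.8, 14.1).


90° CCW: (x,y) -> (-y, x)
(-21.8,14.1) -> (-14.1, -21.8)

(-14.1, -21.8)


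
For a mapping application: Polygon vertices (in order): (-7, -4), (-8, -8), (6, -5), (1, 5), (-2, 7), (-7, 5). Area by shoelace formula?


Shoelace sum: ((-7)*(-8) - (-8)*(-4)) + ((-8)*(-5) - 6*(-8)) + (6*5 - 1*(-5)) + (1*7 - (-2)*5) + ((-2)*5 - (-7)*7) + ((-7)*(-4) - (-7)*5)
= 266
Area = |266|/2 = 133

133


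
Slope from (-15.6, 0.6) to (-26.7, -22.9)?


slope = (y2-y1)/(x2-x1) = ((-22.9)-0.6)/((-26.7)-(-15.6)) = (-23.5)/(-11.1) = 2.1171

2.1171


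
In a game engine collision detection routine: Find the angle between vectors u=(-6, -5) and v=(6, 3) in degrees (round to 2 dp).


u.v = -51, |u| = sqrt(61) = 7.8102, |v| = sqrt(45) = 6.7082
cos(theta) = u.v/(|u||v|) = -51/sqrt(2745) = -0.973417
theta = acos(-0.973417) = 166.76 degrees

166.76 degrees


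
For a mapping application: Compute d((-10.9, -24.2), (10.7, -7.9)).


dx=21.6, dy=16.3
d^2 = 21.6^2 + 16.3^2 = 732.25
d = sqrt(732.25) = 27.0601

27.0601


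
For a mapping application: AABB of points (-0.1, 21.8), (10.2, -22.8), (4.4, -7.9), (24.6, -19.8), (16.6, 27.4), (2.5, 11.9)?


x range: [-0.1, 24.6]
y range: [-22.8, 27.4]
Bounding box: (-0.1,-22.8) to (24.6,27.4)

(-0.1,-22.8) to (24.6,27.4)


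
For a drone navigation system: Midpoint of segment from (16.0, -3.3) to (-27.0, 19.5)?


M = ((16+(-27))/2, ((-3.3)+19.5)/2)
= (-5.5, 8.1)

(-5.5, 8.1)


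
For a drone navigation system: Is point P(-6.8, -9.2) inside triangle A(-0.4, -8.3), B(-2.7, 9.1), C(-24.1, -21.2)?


Cross products: AB x AP = 113.43, BC x BP = 267.39, CA x CP = 61.23
All same sign? yes

Yes, inside


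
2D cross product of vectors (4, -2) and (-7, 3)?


u x v = u_x*v_y - u_y*v_x = 4*3 - (-2)*(-7)
= 12 - 14 = -2

-2


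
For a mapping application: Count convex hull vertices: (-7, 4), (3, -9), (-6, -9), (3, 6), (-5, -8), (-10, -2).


Convex hull vertices (CCW): (-10, -2), (-6, -9), (3, -9), (3, 6), (-7, 4)
Count = 5

5


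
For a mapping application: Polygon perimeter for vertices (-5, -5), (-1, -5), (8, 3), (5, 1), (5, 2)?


Sides: (-5, -5)->(-1, -5): sqrt(16) = 4, (-1, -5)->(8, 3): sqrt(145) = 12.041595, (8, 3)->(5, 1): sqrt(13) = 3.605551, (5, 1)->(5, 2): sqrt(1) = 1, (5, 2)->(-5, -5): sqrt(149) = 12.206556
Sum = 32.853702
Perimeter = 32.8537

32.8537


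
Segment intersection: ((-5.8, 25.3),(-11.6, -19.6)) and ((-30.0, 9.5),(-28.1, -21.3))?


Cross products: d1=775.38, d2=511.43, d3=-994.94, d4=-730.99
d1*d2 < 0 and d3*d4 < 0? no

No, they don't intersect


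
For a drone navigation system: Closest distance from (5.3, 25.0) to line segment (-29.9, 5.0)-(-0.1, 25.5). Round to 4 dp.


Project P onto AB: t = 1 (clamped to [0,1])
Closest point on segment: (-0.1, 25.5)
Distance: 5.4231

5.4231


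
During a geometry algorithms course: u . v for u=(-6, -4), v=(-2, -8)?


u . v = u_x*v_x + u_y*v_y = (-6)*(-2) + (-4)*(-8)
= 12 + 32 = 44

44


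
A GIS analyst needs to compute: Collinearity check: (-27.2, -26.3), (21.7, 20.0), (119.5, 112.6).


Cross product: (21.7-(-27.2))*(112.6-(-26.3)) - (20-(-26.3))*(119.5-(-27.2))
= 0

Yes, collinear


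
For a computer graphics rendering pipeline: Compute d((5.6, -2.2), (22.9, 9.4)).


dx=17.3, dy=11.6
d^2 = 17.3^2 + 11.6^2 = 433.85
d = sqrt(433.85) = 20.8291

20.8291


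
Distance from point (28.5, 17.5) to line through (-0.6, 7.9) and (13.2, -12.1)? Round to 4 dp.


|cross product| = 714.48
|line direction| = sqrt(590.44) = 24.299
Distance = 714.48/sqrt(590.44) = 29.4037

29.4037


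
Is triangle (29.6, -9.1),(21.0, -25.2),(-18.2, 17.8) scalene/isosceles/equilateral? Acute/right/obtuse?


Side lengths squared: AB^2=333.17, BC^2=3385.64, CA^2=3008.45
Sorted: [333.17, 3008.45, 3385.64]
By sides: Scalene, By angles: Obtuse

Scalene, Obtuse


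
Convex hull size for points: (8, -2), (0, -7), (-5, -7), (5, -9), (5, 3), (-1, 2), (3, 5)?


Convex hull vertices (CCW): (-5, -7), (5, -9), (8, -2), (5, 3), (3, 5), (-1, 2)
Count = 6

6


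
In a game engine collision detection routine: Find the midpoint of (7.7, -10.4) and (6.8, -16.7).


M = ((7.7+6.8)/2, ((-10.4)+(-16.7))/2)
= (7.25, -13.55)

(7.25, -13.55)


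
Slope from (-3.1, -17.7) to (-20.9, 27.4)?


slope = (y2-y1)/(x2-x1) = (27.4-(-17.7))/((-20.9)-(-3.1)) = 45.1/(-17.8) = -2.5337

-2.5337


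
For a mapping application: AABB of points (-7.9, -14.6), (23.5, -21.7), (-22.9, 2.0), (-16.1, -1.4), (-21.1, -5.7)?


x range: [-22.9, 23.5]
y range: [-21.7, 2]
Bounding box: (-22.9,-21.7) to (23.5,2)

(-22.9,-21.7) to (23.5,2)


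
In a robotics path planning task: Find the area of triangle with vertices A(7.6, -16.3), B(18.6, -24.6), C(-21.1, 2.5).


Area = |x_A(y_B-y_C) + x_B(y_C-y_A) + x_C(y_A-y_B)|/2
= |(-205.96) + 349.68 + (-175.13)|/2
= 31.41/2 = 15.705

15.705


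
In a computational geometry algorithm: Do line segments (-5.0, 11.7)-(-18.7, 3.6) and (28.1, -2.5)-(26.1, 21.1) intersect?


Cross products: d1=752.76, d2=1092.28, d3=462.65, d4=123.13
d1*d2 < 0 and d3*d4 < 0? no

No, they don't intersect


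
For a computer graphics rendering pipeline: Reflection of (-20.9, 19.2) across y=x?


Reflection over y=x: (x,y) -> (y,x)
(-20.9, 19.2) -> (19.2, -20.9)

(19.2, -20.9)


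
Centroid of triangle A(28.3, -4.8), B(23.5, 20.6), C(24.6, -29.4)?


Centroid = ((x_A+x_B+x_C)/3, (y_A+y_B+y_C)/3)
= ((28.3+23.5+24.6)/3, ((-4.8)+20.6+(-29.4))/3)
= (25.4667, -4.5333)

(25.4667, -4.5333)


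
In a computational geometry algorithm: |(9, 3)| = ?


|u| = sqrt(9^2 + 3^2) = sqrt(90) = 9.4868

9.4868


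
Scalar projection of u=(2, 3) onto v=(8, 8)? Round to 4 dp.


u.v = 40, |v| = sqrt(128) = 11.3137
Scalar projection = u.v / |v| = 40 / sqrt(128) = 3.5355

3.5355


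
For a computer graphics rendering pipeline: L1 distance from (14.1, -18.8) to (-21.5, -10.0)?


|14.1-(-21.5)| + |(-18.8)-(-10)| = 35.6 + 8.8 = 44.4

44.4


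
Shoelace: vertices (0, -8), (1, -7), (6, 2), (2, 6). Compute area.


Shoelace sum: (0*(-7) - 1*(-8)) + (1*2 - 6*(-7)) + (6*6 - 2*2) + (2*(-8) - 0*6)
= 68
Area = |68|/2 = 34

34


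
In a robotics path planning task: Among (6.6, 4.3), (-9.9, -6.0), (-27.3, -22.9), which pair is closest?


d(P0,P1) = 19.451, d(P0,P2) = 43.4632, d(P1,P2) = 24.2563
Closest: P0 and P1

Closest pair: (6.6, 4.3) and (-9.9, -6.0), distance = 19.451


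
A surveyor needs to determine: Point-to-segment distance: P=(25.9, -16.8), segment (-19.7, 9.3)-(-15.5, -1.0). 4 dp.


Project P onto AB: t = 1 (clamped to [0,1])
Closest point on segment: (-15.5, -1)
Distance: 44.3125

44.3125


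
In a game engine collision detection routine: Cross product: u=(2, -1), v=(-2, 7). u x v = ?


u x v = u_x*v_y - u_y*v_x = 2*7 - (-1)*(-2)
= 14 - 2 = 12

12


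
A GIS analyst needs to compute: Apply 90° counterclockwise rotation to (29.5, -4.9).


90° CCW: (x,y) -> (-y, x)
(29.5,-4.9) -> (4.9, 29.5)

(4.9, 29.5)


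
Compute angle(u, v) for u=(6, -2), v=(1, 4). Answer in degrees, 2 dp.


u.v = -2, |u| = sqrt(40) = 6.3246, |v| = sqrt(17) = 4.1231
cos(theta) = u.v/(|u||v|) = -2/sqrt(680) = -0.076696
theta = acos(-0.076696) = 94.4 degrees

94.4 degrees


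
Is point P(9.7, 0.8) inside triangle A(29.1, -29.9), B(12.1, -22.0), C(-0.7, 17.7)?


Cross products: AB x AP = -368.64, BC x BP = -196.56, CA x CP = -8.58
All same sign? yes

Yes, inside


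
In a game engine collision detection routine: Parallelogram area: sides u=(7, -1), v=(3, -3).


|u x v| = |7*(-3) - (-1)*3|
= |(-21) - (-3)| = 18

18


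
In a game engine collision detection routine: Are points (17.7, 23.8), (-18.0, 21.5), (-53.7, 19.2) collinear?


Cross product: ((-18)-17.7)*(19.2-23.8) - (21.5-23.8)*((-53.7)-17.7)
= 0

Yes, collinear


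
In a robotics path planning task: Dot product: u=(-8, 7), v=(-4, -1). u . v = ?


u . v = u_x*v_x + u_y*v_y = (-8)*(-4) + 7*(-1)
= 32 + (-7) = 25

25


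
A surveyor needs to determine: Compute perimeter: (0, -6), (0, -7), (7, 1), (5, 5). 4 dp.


Sides: (0, -6)->(0, -7): sqrt(1) = 1, (0, -7)->(7, 1): sqrt(113) = 10.630146, (7, 1)->(5, 5): sqrt(20) = 4.472136, (5, 5)->(0, -6): sqrt(146) = 12.083046
Sum = 28.185328
Perimeter = 28.1853

28.1853


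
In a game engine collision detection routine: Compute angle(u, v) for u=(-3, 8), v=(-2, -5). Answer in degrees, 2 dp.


u.v = -34, |u| = sqrt(73) = 8.544, |v| = sqrt(29) = 5.3852
cos(theta) = u.v/(|u||v|) = -34/sqrt(2117) = -0.738956
theta = acos(-0.738956) = 137.64 degrees

137.64 degrees


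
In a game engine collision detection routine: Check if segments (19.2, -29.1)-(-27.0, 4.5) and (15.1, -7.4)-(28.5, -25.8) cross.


Cross products: d1=-215.34, d2=-615.18, d3=-864.78, d4=-464.94
d1*d2 < 0 and d3*d4 < 0? no

No, they don't intersect


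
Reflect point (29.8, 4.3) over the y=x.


Reflection over y=x: (x,y) -> (y,x)
(29.8, 4.3) -> (4.3, 29.8)

(4.3, 29.8)


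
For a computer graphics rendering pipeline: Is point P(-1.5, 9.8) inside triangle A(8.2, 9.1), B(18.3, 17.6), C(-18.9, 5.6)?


Cross products: AB x AP = 89.52, BC x BP = 52.56, CA x CP = 52.92
All same sign? yes

Yes, inside


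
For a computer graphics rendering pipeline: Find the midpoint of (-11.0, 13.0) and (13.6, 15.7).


M = (((-11)+13.6)/2, (13+15.7)/2)
= (1.3, 14.35)

(1.3, 14.35)


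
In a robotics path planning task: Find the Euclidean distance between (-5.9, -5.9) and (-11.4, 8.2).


dx=-5.5, dy=14.1
d^2 = (-5.5)^2 + 14.1^2 = 229.06
d = sqrt(229.06) = 15.1347

15.1347


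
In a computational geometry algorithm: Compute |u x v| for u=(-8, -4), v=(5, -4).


|u x v| = |(-8)*(-4) - (-4)*5|
= |32 - (-20)| = 52

52


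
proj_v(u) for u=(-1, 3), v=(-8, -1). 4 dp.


u.v = 5, |v| = sqrt(65) = 8.0623
Scalar projection = u.v / |v| = 5 / sqrt(65) = 0.6202

0.6202


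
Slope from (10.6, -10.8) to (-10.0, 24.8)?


slope = (y2-y1)/(x2-x1) = (24.8-(-10.8))/((-10)-10.6) = 35.6/(-20.6) = -1.7282

-1.7282


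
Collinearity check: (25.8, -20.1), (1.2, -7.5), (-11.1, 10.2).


Cross product: (1.2-25.8)*(10.2-(-20.1)) - ((-7.5)-(-20.1))*((-11.1)-25.8)
= -280.44

No, not collinear


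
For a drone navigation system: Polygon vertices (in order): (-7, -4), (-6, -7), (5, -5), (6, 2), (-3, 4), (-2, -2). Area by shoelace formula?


Shoelace sum: ((-7)*(-7) - (-6)*(-4)) + ((-6)*(-5) - 5*(-7)) + (5*2 - 6*(-5)) + (6*4 - (-3)*2) + ((-3)*(-2) - (-2)*4) + ((-2)*(-4) - (-7)*(-2))
= 168
Area = |168|/2 = 84

84


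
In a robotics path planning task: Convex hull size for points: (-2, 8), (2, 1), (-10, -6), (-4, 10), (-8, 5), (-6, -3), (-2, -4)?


Convex hull vertices (CCW): (-10, -6), (-2, -4), (2, 1), (-2, 8), (-4, 10), (-8, 5)
Count = 6

6


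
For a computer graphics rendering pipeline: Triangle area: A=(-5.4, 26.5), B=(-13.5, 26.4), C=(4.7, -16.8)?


Area = |x_A(y_B-y_C) + x_B(y_C-y_A) + x_C(y_A-y_B)|/2
= |(-233.28) + 584.55 + 0.47|/2
= 351.74/2 = 175.87

175.87


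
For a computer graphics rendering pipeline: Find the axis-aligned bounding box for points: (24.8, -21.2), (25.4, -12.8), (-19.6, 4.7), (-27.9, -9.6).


x range: [-27.9, 25.4]
y range: [-21.2, 4.7]
Bounding box: (-27.9,-21.2) to (25.4,4.7)

(-27.9,-21.2) to (25.4,4.7)


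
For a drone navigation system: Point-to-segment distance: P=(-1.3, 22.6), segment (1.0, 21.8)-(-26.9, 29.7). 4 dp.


Project P onto AB: t = 0.0838 (clamped to [0,1])
Closest point on segment: (-1.339, 22.4623)
Distance: 0.1431

0.1431


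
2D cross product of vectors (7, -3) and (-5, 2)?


u x v = u_x*v_y - u_y*v_x = 7*2 - (-3)*(-5)
= 14 - 15 = -1

-1


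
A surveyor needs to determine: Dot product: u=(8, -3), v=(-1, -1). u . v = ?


u . v = u_x*v_x + u_y*v_y = 8*(-1) + (-3)*(-1)
= (-8) + 3 = -5

-5


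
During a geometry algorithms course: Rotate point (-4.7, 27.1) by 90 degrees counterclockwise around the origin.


90° CCW: (x,y) -> (-y, x)
(-4.7,27.1) -> (-27.1, -4.7)

(-27.1, -4.7)


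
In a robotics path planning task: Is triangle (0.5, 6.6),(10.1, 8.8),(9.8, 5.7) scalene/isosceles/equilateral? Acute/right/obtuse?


Side lengths squared: AB^2=97, BC^2=9.7, CA^2=87.3
Sorted: [9.7, 87.3, 97]
By sides: Scalene, By angles: Right

Scalene, Right


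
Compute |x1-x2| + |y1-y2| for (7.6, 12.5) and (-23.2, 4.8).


|7.6-(-23.2)| + |12.5-4.8| = 30.8 + 7.7 = 38.5

38.5


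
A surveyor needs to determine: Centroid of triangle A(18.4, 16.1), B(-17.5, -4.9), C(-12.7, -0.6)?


Centroid = ((x_A+x_B+x_C)/3, (y_A+y_B+y_C)/3)
= ((18.4+(-17.5)+(-12.7))/3, (16.1+(-4.9)+(-0.6))/3)
= (-3.9333, 3.5333)

(-3.9333, 3.5333)


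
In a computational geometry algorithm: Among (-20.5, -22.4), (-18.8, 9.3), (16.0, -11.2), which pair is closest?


d(P0,P1) = 31.7456, d(P0,P2) = 38.1797, d(P1,P2) = 40.3892
Closest: P0 and P1

Closest pair: (-20.5, -22.4) and (-18.8, 9.3), distance = 31.7456


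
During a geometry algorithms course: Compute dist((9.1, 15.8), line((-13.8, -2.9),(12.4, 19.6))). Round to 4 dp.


|cross product| = 25.31
|line direction| = sqrt(1192.69) = 34.5353
Distance = 25.31/sqrt(1192.69) = 0.7329

0.7329


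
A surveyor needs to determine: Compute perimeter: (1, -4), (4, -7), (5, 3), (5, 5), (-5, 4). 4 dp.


Sides: (1, -4)->(4, -7): sqrt(18) = 4.242641, (4, -7)->(5, 3): sqrt(101) = 10.049876, (5, 3)->(5, 5): sqrt(4) = 2, (5, 5)->(-5, 4): sqrt(101) = 10.049876, (-5, 4)->(1, -4): sqrt(100) = 10
Sum = 36.342393
Perimeter = 36.3424

36.3424


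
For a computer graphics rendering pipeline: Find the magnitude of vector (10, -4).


|u| = sqrt(10^2 + (-4)^2) = sqrt(116) = 10.7703

10.7703


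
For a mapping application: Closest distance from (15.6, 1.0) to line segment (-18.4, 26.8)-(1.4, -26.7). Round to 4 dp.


Project P onto AB: t = 0.631 (clamped to [0,1])
Closest point on segment: (-5.9059, -6.9592)
Distance: 22.9315

22.9315


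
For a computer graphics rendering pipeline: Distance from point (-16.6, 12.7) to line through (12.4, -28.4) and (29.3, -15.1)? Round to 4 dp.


|cross product| = 1080.29
|line direction| = sqrt(462.5) = 21.5058
Distance = 1080.29/sqrt(462.5) = 50.2325

50.2325


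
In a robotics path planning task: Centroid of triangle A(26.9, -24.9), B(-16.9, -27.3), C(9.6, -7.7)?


Centroid = ((x_A+x_B+x_C)/3, (y_A+y_B+y_C)/3)
= ((26.9+(-16.9)+9.6)/3, ((-24.9)+(-27.3)+(-7.7))/3)
= (6.5333, -19.9667)

(6.5333, -19.9667)


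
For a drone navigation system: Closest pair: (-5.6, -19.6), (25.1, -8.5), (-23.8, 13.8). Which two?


d(P0,P1) = 32.6451, d(P0,P2) = 38.0368, d(P1,P2) = 53.7448
Closest: P0 and P1

Closest pair: (-5.6, -19.6) and (25.1, -8.5), distance = 32.6451


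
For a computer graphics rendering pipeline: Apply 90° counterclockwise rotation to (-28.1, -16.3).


90° CCW: (x,y) -> (-y, x)
(-28.1,-16.3) -> (16.3, -28.1)

(16.3, -28.1)


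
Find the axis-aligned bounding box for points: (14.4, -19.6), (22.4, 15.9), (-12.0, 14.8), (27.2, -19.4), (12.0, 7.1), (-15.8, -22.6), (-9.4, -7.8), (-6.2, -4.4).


x range: [-15.8, 27.2]
y range: [-22.6, 15.9]
Bounding box: (-15.8,-22.6) to (27.2,15.9)

(-15.8,-22.6) to (27.2,15.9)


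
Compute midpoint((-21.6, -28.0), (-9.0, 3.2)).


M = (((-21.6)+(-9))/2, ((-28)+3.2)/2)
= (-15.3, -12.4)

(-15.3, -12.4)


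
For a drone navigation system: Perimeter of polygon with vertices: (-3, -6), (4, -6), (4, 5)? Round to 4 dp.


Sides: (-3, -6)->(4, -6): sqrt(49) = 7, (4, -6)->(4, 5): sqrt(121) = 11, (4, 5)->(-3, -6): sqrt(170) = 13.038405
Sum = 31.038405
Perimeter = 31.0384

31.0384


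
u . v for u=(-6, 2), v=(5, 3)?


u . v = u_x*v_x + u_y*v_y = (-6)*5 + 2*3
= (-30) + 6 = -24

-24


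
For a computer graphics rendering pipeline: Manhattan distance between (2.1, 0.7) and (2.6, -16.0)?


|2.1-2.6| + |0.7-(-16)| = 0.5 + 16.7 = 17.2

17.2


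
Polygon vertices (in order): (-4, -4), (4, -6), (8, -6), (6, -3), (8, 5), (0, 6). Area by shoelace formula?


Shoelace sum: ((-4)*(-6) - 4*(-4)) + (4*(-6) - 8*(-6)) + (8*(-3) - 6*(-6)) + (6*5 - 8*(-3)) + (8*6 - 0*5) + (0*(-4) - (-4)*6)
= 202
Area = |202|/2 = 101

101


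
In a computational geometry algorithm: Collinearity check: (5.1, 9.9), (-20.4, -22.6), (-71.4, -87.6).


Cross product: ((-20.4)-5.1)*((-87.6)-9.9) - ((-22.6)-9.9)*((-71.4)-5.1)
= 0

Yes, collinear


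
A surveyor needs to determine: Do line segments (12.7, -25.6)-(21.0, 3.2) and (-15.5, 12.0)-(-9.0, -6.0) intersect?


Cross products: d1=263.2, d2=599.8, d3=1124.24, d4=787.64
d1*d2 < 0 and d3*d4 < 0? no

No, they don't intersect


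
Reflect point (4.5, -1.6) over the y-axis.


Reflection over y-axis: (x,y) -> (-x,y)
(4.5, -1.6) -> (-4.5, -1.6)

(-4.5, -1.6)


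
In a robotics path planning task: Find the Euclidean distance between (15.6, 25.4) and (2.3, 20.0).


dx=-13.3, dy=-5.4
d^2 = (-13.3)^2 + (-5.4)^2 = 206.05
d = sqrt(206.05) = 14.3544

14.3544


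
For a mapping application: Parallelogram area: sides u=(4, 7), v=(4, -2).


|u x v| = |4*(-2) - 7*4|
= |(-8) - 28| = 36

36


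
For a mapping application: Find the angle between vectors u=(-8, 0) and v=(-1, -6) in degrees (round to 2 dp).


u.v = 8, |u| = sqrt(64) = 8, |v| = sqrt(37) = 6.0828
cos(theta) = u.v/(|u||v|) = 8/sqrt(2368) = 0.164399
theta = acos(0.164399) = 80.54 degrees

80.54 degrees


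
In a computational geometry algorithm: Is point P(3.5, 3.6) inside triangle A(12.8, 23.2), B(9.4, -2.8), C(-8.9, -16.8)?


Cross products: AB x AP = -175.16, BC x BP = -199.72, CA x CP = -53.32
All same sign? yes

Yes, inside


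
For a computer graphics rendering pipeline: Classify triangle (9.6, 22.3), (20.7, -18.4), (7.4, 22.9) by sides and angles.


Side lengths squared: AB^2=1779.7, BC^2=1882.58, CA^2=5.2
Sorted: [5.2, 1779.7, 1882.58]
By sides: Scalene, By angles: Obtuse

Scalene, Obtuse


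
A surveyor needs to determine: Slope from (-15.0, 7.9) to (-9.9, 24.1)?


slope = (y2-y1)/(x2-x1) = (24.1-7.9)/((-9.9)-(-15)) = 16.2/5.1 = 3.1765

3.1765


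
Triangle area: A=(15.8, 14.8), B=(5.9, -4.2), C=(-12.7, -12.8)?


Area = |x_A(y_B-y_C) + x_B(y_C-y_A) + x_C(y_A-y_B)|/2
= |135.88 + (-162.84) + (-241.3)|/2
= 268.26/2 = 134.13

134.13


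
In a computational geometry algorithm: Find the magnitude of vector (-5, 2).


|u| = sqrt((-5)^2 + 2^2) = sqrt(29) = 5.3852

5.3852


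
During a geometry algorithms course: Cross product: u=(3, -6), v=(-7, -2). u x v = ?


u x v = u_x*v_y - u_y*v_x = 3*(-2) - (-6)*(-7)
= (-6) - 42 = -48

-48


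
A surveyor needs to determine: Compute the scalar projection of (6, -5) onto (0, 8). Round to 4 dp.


u.v = -40, |v| = sqrt(64) = 8
Scalar projection = u.v / |v| = -40 / sqrt(64) = -5

-5


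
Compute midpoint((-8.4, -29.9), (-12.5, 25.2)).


M = (((-8.4)+(-12.5))/2, ((-29.9)+25.2)/2)
= (-10.45, -2.35)

(-10.45, -2.35)


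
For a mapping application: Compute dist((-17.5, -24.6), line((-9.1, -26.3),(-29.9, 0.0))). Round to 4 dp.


|cross product| = 185.56
|line direction| = sqrt(1124.33) = 33.531
Distance = 185.56/sqrt(1124.33) = 5.534

5.534


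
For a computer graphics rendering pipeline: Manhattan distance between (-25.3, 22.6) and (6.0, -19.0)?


|(-25.3)-6| + |22.6-(-19)| = 31.3 + 41.6 = 72.9

72.9


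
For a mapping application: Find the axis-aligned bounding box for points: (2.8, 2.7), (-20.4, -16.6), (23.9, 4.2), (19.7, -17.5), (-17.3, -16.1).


x range: [-20.4, 23.9]
y range: [-17.5, 4.2]
Bounding box: (-20.4,-17.5) to (23.9,4.2)

(-20.4,-17.5) to (23.9,4.2)


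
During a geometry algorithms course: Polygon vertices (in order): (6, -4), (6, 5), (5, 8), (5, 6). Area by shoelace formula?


Shoelace sum: (6*5 - 6*(-4)) + (6*8 - 5*5) + (5*6 - 5*8) + (5*(-4) - 6*6)
= 11
Area = |11|/2 = 5.5

5.5


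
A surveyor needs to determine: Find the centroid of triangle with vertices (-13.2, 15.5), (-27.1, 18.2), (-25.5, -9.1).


Centroid = ((x_A+x_B+x_C)/3, (y_A+y_B+y_C)/3)
= (((-13.2)+(-27.1)+(-25.5))/3, (15.5+18.2+(-9.1))/3)
= (-21.9333, 8.2)

(-21.9333, 8.2)


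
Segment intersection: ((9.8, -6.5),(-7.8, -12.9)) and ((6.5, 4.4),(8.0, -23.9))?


Cross products: d1=77.04, d2=-430.64, d3=-212.96, d4=294.72
d1*d2 < 0 and d3*d4 < 0? yes

Yes, they intersect


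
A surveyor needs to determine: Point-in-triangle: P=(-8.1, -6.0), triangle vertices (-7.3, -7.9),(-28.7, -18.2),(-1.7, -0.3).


Cross products: AB x AP = -48.9, BC x BP = -39.34, CA x CP = -16.72
All same sign? yes

Yes, inside


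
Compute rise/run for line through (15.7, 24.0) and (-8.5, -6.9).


slope = (y2-y1)/(x2-x1) = ((-6.9)-24)/((-8.5)-15.7) = (-30.9)/(-24.2) = 1.2769

1.2769


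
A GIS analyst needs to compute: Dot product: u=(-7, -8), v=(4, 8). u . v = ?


u . v = u_x*v_x + u_y*v_y = (-7)*4 + (-8)*8
= (-28) + (-64) = -92

-92


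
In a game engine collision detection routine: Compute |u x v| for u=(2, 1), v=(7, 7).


|u x v| = |2*7 - 1*7|
= |14 - 7| = 7

7


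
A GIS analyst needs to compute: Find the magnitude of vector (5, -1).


|u| = sqrt(5^2 + (-1)^2) = sqrt(26) = 5.099

5.099


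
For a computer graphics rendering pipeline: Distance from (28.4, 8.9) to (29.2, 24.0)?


dx=0.8, dy=15.1
d^2 = 0.8^2 + 15.1^2 = 228.65
d = sqrt(228.65) = 15.1212

15.1212
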